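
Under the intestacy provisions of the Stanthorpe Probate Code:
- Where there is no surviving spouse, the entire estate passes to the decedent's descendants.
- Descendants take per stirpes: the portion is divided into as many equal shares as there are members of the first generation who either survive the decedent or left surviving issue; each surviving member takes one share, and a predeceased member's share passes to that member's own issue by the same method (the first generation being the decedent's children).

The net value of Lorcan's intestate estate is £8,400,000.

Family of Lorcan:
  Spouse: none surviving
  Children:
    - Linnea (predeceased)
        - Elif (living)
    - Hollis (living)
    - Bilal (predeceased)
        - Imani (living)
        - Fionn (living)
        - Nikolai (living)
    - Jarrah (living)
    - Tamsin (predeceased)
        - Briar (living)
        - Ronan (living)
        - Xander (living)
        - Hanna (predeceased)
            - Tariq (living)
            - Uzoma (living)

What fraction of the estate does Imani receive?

Imani receives 1/15 of the estate.

The entire £8,400,000 passes to the descendants.
That amount (£8,400,000) is divided into 5 shares of £1,680,000: Hollis and Jarrah each take £1,680,000; Linnea's £1,680,000 share passes to Linnea's issue; Bilal's £1,680,000 share passes to Bilal's issue; Tamsin's £1,680,000 share passes to Tamsin's issue.
Linnea's share (£1,680,000) passes entirely to Elif.
Bilal's share (£1,680,000) is divided into 3 shares of £560,000: Imani, Fionn, and Nikolai each take £560,000.
Tamsin's share (£1,680,000) is divided into 4 shares of £420,000: Briar, Ronan, and Xander each take £420,000; Hanna's £420,000 share passes to Hanna's issue.
Hanna's share (£420,000) is divided into 2 shares of £210,000: Tariq and Uzoma each take £210,000.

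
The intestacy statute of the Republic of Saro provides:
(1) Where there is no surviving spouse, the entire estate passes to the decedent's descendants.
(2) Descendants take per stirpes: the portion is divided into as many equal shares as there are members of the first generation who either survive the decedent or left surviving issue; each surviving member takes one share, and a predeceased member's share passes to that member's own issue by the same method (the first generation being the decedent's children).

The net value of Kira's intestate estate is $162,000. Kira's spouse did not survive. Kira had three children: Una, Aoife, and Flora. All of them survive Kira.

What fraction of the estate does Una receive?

The entire $162,000 passes to the descendants.
That amount ($162,000) is divided into 3 shares of $54,000: Una, Aoife, and Flora each take $54,000.

Una receives 1/3 of the estate.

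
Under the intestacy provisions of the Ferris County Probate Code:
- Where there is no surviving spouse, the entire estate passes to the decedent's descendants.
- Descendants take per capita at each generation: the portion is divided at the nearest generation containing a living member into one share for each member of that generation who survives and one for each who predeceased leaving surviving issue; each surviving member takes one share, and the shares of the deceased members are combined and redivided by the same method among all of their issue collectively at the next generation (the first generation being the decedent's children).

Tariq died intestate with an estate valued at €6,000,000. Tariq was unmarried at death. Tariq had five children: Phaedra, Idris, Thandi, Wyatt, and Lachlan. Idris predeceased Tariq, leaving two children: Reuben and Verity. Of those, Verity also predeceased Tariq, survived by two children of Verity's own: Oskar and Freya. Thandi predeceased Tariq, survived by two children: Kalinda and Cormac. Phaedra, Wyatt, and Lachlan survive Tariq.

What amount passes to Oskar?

Oskar receives €300,000.

The entire €6,000,000 passes to the descendants.
That amount (€6,000,000) is divided at the children's generation into 5 shares of €1,200,000. Phaedra, Wyatt, and Lachlan each take €1,200,000. The 2 shares of the deceased (Idris and Thandi) are combined into a pool of €2,400,000.
That pool (€2,400,000) is divided at the grandchildren's generation into 4 shares of €600,000. Reuben, Kalinda, and Cormac each take €600,000. The remaining share for the deceased Verity (€600,000) is carried to the next generation.
That pool (€600,000) is divided at the great-grandchildren's generation equally among Oskar and Freya: €300,000 each.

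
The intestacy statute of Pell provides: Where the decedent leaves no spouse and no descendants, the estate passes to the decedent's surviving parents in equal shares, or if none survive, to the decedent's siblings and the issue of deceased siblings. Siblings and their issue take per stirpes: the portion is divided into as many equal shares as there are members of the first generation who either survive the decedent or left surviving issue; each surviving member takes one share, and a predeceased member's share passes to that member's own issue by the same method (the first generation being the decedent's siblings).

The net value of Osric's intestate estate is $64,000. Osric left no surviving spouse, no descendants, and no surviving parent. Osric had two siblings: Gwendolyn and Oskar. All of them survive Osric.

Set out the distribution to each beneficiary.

Gwendolyn: $32,000; Oskar: $32,000

The entire $64,000 passes to the siblings and their issue.
That amount ($64,000) is divided into 2 shares of $32,000: Gwendolyn and Oskar each take $32,000.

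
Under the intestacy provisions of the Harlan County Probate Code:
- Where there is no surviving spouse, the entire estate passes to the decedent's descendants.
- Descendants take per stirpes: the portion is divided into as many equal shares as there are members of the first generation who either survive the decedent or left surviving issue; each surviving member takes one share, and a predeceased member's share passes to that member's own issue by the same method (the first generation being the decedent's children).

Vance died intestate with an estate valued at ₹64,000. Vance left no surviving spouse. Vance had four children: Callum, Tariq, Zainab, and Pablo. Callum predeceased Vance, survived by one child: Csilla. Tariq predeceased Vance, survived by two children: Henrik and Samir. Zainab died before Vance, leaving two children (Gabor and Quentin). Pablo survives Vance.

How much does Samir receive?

Samir receives ₹8,000.

The entire ₹64,000 passes to the descendants.
That amount (₹64,000) is divided into 4 shares of ₹16,000: Pablo takes ₹16,000; Callum's ₹16,000 share passes to Callum's issue; Tariq's ₹16,000 share passes to Tariq's issue; Zainab's ₹16,000 share passes to Zainab's issue.
Callum's share (₹16,000) passes entirely to Csilla.
Tariq's share (₹16,000) is divided into 2 shares of ₹8,000: Henrik and Samir each take ₹8,000.
Zainab's share (₹16,000) is divided into 2 shares of ₹8,000: Gabor and Quentin each take ₹8,000.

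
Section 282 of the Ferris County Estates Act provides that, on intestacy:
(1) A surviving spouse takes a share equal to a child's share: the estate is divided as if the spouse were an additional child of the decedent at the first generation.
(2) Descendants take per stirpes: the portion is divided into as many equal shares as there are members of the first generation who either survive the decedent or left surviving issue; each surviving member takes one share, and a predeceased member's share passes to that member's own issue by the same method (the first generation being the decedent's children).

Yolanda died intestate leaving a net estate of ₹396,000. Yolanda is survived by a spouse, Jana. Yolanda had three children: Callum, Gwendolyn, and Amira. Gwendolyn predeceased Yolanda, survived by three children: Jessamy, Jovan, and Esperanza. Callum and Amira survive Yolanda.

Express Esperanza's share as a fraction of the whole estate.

Esperanza receives 1/12 of the estate.

The spouse counts as an additional share at the children's level, so there are 4 primary shares of ₹99,000. Jana takes one such share (₹99,000).
The children's combined portion (₹297,000) is divided into 3 shares of ₹99,000: Callum and Amira each take ₹99,000; Gwendolyn's ₹99,000 share passes to Gwendolyn's issue.
Gwendolyn's share (₹99,000) is divided into 3 shares of ₹33,000: Jessamy, Jovan, and Esperanza each take ₹33,000.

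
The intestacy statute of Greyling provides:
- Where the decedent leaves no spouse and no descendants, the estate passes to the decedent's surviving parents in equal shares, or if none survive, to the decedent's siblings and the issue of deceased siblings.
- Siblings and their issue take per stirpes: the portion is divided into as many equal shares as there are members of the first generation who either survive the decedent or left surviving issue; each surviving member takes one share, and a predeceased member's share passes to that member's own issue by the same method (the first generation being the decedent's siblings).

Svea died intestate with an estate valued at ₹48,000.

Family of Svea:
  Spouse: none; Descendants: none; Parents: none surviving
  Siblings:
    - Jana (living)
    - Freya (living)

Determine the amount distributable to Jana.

Jana receives ₹24,000.

The entire ₹48,000 passes to the siblings and their issue.
That amount (₹48,000) is divided into 2 shares of ₹24,000: Jana and Freya each take ₹24,000.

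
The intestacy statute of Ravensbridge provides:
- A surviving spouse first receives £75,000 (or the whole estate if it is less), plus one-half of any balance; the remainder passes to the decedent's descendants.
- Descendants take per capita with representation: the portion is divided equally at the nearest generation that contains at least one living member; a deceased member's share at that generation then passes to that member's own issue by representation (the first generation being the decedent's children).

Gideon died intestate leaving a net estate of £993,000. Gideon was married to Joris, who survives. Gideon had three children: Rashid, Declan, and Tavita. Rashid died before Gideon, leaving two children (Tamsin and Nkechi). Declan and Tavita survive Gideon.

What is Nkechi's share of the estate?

Joris first takes £75,000, leaving a balance of £918,000. Joris then takes one-half of the balance (£459,000), for a total of £534,000. The remaining £459,000 passes to the descendants.
The descendants' portion (£459,000) is divided into 3 shares of £153,000: Declan and Tavita each take £153,000; Rashid's £153,000 share passes to Rashid's issue.
Rashid's share (£153,000) is divided into 2 shares of £76,500: Tamsin and Nkechi each take £76,500.

Nkechi receives £76,500.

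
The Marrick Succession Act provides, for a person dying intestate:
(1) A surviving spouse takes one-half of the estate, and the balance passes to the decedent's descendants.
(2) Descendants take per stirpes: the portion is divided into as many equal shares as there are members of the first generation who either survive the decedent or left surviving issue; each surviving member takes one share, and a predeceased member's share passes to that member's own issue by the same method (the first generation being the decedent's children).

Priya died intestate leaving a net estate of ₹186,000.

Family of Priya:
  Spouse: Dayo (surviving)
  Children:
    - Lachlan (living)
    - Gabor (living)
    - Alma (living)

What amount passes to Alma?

Dayo takes one-half of ₹186,000 = ₹93,000. The remaining ₹93,000 passes to the descendants.
The descendants' portion (₹93,000) is divided into 3 shares of ₹31,000: Lachlan, Gabor, and Alma each take ₹31,000.

Alma receives ₹31,000.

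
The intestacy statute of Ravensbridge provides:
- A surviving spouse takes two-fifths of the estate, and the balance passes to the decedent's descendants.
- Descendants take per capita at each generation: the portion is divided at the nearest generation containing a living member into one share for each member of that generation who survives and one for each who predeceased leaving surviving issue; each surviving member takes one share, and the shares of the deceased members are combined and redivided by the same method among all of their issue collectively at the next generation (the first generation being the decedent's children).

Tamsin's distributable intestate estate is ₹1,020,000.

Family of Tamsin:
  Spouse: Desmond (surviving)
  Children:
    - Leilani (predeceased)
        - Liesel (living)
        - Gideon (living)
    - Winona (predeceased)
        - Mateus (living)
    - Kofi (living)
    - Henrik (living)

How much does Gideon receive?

Desmond takes two-fifths of ₹1,020,000 = ₹408,000. The remaining ₹612,000 passes to the descendants.
The descendants' portion (₹612,000) is divided at the children's generation into 4 shares of ₹153,000. Kofi and Henrik each take ₹153,000. The 2 shares of the deceased (Leilani and Winona) are combined into a pool of ₹306,000.
That pool (₹306,000) is divided at the grandchildren's generation equally among Liesel, Gideon, and Mateus: ₹102,000 each.

Gideon receives ₹102,000.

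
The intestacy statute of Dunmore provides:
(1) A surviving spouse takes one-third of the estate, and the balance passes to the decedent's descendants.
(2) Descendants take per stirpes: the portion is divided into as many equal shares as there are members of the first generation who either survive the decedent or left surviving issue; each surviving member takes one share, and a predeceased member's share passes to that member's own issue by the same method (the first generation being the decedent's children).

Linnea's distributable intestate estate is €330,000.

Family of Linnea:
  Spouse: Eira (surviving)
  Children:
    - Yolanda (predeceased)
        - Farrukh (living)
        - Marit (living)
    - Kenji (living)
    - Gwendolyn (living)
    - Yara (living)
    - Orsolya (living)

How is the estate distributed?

Eira: €110,000; Farrukh: €22,000; Marit: €22,000; Kenji: €44,000; Gwendolyn: €44,000; Yara: €44,000; Orsolya: €44,000

Eira takes one-third of €330,000 = €110,000. The remaining €220,000 passes to the descendants.
The descendants' portion (€220,000) is divided into 5 shares of €44,000: Kenji, Gwendolyn, Yara, and Orsolya each take €44,000; Yolanda's €44,000 share passes to Yolanda's issue.
Yolanda's share (€44,000) is divided into 2 shares of €22,000: Farrukh and Marit each take €22,000.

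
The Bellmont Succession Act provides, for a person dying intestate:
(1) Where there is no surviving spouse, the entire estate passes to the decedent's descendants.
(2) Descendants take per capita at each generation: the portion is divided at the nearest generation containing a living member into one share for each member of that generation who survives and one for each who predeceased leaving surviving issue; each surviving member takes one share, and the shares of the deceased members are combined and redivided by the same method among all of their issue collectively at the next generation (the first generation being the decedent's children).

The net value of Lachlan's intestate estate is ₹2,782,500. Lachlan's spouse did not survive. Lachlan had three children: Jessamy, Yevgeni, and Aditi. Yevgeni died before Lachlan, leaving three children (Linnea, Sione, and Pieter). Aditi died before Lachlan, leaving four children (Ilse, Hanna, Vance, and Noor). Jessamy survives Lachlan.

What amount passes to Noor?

The entire ₹2,782,500 passes to the descendants.
That amount (₹2,782,500) is divided at the children's generation into 3 shares of ₹927,500. Jessamy takes ₹927,500. The 2 shares of the deceased (Yevgeni and Aditi) are combined into a pool of ₹1,855,000.
That pool (₹1,855,000) is divided at the grandchildren's generation equally among Linnea, Sione, Pieter, Ilse, Hanna, Vance, and Noor: ₹265,000 each.

Noor receives ₹265,000.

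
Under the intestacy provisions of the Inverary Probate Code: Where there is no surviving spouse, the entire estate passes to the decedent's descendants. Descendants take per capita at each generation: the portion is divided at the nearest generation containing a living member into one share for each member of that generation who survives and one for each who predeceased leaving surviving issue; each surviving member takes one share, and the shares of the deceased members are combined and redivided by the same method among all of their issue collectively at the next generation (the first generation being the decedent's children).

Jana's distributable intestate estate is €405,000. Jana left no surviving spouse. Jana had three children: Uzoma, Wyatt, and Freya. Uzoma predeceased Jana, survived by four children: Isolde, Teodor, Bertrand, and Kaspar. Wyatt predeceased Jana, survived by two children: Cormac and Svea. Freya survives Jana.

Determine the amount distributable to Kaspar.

Kaspar receives €45,000.

The entire €405,000 passes to the descendants.
That amount (€405,000) is divided at the children's generation into 3 shares of €135,000. Freya takes €135,000. The 2 shares of the deceased (Uzoma and Wyatt) are combined into a pool of €270,000.
That pool (€270,000) is divided at the grandchildren's generation equally among Isolde, Teodor, Bertrand, Kaspar, Cormac, and Svea: €45,000 each.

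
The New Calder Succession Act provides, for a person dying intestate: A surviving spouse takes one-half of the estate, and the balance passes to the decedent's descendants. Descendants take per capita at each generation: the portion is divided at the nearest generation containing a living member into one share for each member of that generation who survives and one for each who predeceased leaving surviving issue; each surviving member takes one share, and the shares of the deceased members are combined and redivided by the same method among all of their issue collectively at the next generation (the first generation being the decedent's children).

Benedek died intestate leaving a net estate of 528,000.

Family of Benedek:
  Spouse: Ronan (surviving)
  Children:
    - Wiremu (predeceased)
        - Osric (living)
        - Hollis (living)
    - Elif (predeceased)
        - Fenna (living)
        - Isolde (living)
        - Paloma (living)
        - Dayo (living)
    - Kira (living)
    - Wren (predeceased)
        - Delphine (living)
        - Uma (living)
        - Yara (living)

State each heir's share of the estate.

Ronan takes one-half of 528,000 = 264,000. The remaining 264,000 passes to the descendants.
The descendants' portion (264,000) is divided at the children's generation into 4 shares of 66,000. Kira takes 66,000. The 3 shares of the deceased (Wiremu, Elif, and Wren) are combined into a pool of 198,000.
That pool (198,000) is divided at the grandchildren's generation equally among Osric, Hollis, Fenna, Isolde, Paloma, Dayo, Delphine, Uma, and Yara: 22,000 each.

Ronan: 264,000; Osric: 22,000; Hollis: 22,000; Fenna: 22,000; Isolde: 22,000; Paloma: 22,000; Dayo: 22,000; Kira: 66,000; Delphine: 22,000; Uma: 22,000; Yara: 22,000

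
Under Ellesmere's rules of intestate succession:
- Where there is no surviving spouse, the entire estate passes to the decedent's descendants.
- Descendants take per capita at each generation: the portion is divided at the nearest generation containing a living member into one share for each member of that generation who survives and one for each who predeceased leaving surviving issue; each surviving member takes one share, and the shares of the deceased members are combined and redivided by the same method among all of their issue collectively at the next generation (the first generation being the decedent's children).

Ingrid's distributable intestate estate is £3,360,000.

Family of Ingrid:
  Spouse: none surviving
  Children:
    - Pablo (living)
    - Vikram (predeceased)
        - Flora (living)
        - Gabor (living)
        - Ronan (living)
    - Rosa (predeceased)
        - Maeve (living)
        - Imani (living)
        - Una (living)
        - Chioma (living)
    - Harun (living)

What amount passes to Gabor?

Gabor receives £240,000.

The entire £3,360,000 passes to the descendants.
That amount (£3,360,000) is divided at the children's generation into 4 shares of £840,000. Pablo and Harun each take £840,000. The 2 shares of the deceased (Vikram and Rosa) are combined into a pool of £1,680,000.
That pool (£1,680,000) is divided at the grandchildren's generation equally among Flora, Gabor, Ronan, Maeve, Imani, Una, and Chioma: £240,000 each.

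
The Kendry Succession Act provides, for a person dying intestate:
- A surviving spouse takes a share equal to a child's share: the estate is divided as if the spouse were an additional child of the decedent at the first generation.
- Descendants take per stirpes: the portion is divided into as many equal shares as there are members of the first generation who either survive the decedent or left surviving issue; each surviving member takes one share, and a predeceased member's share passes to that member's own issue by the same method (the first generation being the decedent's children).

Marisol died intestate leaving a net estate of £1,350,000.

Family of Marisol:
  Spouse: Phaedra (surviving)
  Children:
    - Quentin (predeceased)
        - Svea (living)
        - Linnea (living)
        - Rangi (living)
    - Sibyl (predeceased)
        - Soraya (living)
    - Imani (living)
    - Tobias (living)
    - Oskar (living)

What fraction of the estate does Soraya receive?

Soraya receives 1/6 of the estate.

The spouse counts as an additional share at the children's level, so there are 6 primary shares of £225,000. Phaedra takes one such share (£225,000).
The children's combined portion (£1,125,000) is divided into 5 shares of £225,000: Imani, Tobias, and Oskar each take £225,000; Quentin's £225,000 share passes to Quentin's issue; Sibyl's £225,000 share passes to Sibyl's issue.
Quentin's share (£225,000) is divided into 3 shares of £75,000: Svea, Linnea, and Rangi each take £75,000.
Sibyl's share (£225,000) passes entirely to Soraya.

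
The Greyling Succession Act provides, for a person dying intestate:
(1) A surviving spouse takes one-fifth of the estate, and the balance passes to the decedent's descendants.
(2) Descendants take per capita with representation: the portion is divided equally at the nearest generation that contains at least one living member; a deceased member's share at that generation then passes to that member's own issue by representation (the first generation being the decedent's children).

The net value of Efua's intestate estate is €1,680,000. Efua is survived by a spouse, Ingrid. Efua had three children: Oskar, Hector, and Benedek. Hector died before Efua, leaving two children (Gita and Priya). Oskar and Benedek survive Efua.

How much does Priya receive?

Priya receives €224,000.

Ingrid takes one-fifth of €1,680,000 = €336,000. The remaining €1,344,000 passes to the descendants.
The descendants' portion (€1,344,000) is divided into 3 shares of €448,000: Oskar and Benedek each take €448,000; Hector's €448,000 share passes to Hector's issue.
Hector's share (€448,000) is divided into 2 shares of €224,000: Gita and Priya each take €224,000.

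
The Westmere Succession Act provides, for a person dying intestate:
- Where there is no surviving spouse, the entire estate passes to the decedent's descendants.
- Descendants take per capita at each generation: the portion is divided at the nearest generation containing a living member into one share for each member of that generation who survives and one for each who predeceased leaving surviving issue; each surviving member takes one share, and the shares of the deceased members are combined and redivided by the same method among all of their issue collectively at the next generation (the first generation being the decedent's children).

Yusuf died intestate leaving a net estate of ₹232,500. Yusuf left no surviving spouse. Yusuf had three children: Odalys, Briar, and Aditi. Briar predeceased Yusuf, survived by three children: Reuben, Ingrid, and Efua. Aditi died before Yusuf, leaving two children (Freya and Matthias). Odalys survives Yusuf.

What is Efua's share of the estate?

The entire ₹232,500 passes to the descendants.
That amount (₹232,500) is divided at the children's generation into 3 shares of ₹77,500. Odalys takes ₹77,500. The 2 shares of the deceased (Briar and Aditi) are combined into a pool of ₹155,000.
That pool (₹155,000) is divided at the grandchildren's generation equally among Reuben, Ingrid, Efua, Freya, and Matthias: ₹31,000 each.

Efua receives ₹31,000.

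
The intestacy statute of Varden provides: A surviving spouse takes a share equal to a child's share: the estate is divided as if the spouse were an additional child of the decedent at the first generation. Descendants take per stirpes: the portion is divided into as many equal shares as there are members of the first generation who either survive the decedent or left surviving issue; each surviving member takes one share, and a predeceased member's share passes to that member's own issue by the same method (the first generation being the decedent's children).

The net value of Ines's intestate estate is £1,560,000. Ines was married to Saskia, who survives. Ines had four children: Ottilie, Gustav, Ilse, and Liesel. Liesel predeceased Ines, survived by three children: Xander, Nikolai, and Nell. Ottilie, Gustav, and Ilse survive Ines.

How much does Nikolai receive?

The spouse counts as an additional share at the children's level, so there are 5 primary shares of £312,000. Saskia takes one such share (£312,000).
The children's combined portion (£1,248,000) is divided into 4 shares of £312,000: Ottilie, Gustav, and Ilse each take £312,000; Liesel's £312,000 share passes to Liesel's issue.
Liesel's share (£312,000) is divided into 3 shares of £104,000: Xander, Nikolai, and Nell each take £104,000.

Nikolai receives £104,000.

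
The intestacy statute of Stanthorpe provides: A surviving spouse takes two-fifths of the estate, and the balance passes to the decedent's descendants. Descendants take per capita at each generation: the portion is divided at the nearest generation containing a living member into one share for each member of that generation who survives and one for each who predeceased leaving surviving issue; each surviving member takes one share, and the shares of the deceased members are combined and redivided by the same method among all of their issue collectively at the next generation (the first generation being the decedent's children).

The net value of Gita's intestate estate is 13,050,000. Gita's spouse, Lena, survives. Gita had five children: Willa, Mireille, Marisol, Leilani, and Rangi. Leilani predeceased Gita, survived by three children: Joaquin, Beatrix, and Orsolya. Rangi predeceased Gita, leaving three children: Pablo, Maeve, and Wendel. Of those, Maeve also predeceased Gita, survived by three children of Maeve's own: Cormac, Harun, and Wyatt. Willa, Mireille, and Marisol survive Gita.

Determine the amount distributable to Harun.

Lena takes two-fifths of 13,050,000 = 5,220,000. The remaining 7,830,000 passes to the descendants.
The descendants' portion (7,830,000) is divided at the children's generation into 5 shares of 1,566,000. Willa, Mireille, and Marisol each take 1,566,000. The 2 shares of the deceased (Leilani and Rangi) are combined into a pool of 3,132,000.
That pool (3,132,000) is divided at the grandchildren's generation into 6 shares of 522,000. Joaquin, Beatrix, Orsolya, Pablo, and Wendel each take 522,000. The remaining share for the deceased Maeve (522,000) is carried to the next generation.
That pool (522,000) is divided at the great-grandchildren's generation equally among Cormac, Harun, and Wyatt: 174,000 each.

Harun receives 174,000.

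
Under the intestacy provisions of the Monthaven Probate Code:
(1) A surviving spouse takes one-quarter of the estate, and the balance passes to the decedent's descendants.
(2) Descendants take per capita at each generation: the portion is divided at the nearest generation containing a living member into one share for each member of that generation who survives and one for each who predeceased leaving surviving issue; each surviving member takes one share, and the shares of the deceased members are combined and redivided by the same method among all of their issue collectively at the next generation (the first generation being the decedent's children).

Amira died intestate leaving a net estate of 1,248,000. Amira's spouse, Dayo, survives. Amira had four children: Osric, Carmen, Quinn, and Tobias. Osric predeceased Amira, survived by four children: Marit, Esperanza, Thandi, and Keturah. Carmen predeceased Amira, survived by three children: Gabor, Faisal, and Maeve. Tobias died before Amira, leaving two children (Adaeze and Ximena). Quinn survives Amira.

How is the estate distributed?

Dayo takes one-quarter of 1,248,000 = 312,000. The remaining 936,000 passes to the descendants.
The descendants' portion (936,000) is divided at the children's generation into 4 shares of 234,000. Quinn takes 234,000. The 3 shares of the deceased (Osric, Carmen, and Tobias) are combined into a pool of 702,000.
That pool (702,000) is divided at the grandchildren's generation equally among Marit, Esperanza, Thandi, Keturah, Gabor, Faisal, Maeve, Adaeze, and Ximena: 78,000 each.

Dayo: 312,000; Marit: 78,000; Esperanza: 78,000; Thandi: 78,000; Keturah: 78,000; Gabor: 78,000; Faisal: 78,000; Maeve: 78,000; Quinn: 234,000; Adaeze: 78,000; Ximena: 78,000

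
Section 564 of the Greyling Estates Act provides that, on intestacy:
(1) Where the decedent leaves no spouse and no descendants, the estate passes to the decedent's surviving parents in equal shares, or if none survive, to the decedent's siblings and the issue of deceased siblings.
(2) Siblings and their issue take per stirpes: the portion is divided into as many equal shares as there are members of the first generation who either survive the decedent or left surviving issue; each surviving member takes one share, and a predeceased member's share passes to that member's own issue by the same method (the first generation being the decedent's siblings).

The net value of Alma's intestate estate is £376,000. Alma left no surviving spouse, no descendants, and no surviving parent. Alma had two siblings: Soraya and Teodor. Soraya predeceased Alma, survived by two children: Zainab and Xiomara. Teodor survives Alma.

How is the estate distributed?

The entire £376,000 passes to the siblings and their issue.
That amount (£376,000) is divided into 2 shares of £188,000: Teodor takes £188,000; Soraya's £188,000 share passes to Soraya's issue.
Soraya's share (£188,000) is divided into 2 shares of £94,000: Zainab and Xiomara each take £94,000.

Zainab: £94,000; Xiomara: £94,000; Teodor: £188,000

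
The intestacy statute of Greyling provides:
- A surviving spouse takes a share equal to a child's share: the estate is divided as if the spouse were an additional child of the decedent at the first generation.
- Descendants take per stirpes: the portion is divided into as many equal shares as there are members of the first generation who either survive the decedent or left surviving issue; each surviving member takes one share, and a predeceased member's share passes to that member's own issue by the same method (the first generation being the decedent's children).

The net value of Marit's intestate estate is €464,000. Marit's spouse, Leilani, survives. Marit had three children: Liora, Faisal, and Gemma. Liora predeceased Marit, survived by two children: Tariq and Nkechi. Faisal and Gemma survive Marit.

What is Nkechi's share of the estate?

Nkechi receives €58,000.

The spouse counts as an additional share at the children's level, so there are 4 primary shares of €116,000. Leilani takes one such share (€116,000).
The children's combined portion (€348,000) is divided into 3 shares of €116,000: Faisal and Gemma each take €116,000; Liora's €116,000 share passes to Liora's issue.
Liora's share (€116,000) is divided into 2 shares of €58,000: Tariq and Nkechi each take €58,000.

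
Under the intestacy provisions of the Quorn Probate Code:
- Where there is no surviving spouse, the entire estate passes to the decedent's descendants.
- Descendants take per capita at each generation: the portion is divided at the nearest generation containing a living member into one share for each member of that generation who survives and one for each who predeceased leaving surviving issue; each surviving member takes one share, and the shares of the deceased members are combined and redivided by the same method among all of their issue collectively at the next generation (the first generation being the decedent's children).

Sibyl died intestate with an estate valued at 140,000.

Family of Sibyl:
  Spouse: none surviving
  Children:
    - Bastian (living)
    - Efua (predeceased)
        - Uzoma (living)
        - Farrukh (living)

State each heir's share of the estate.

The entire 140,000 passes to the descendants.
That amount (140,000) is divided at the children's generation into 2 shares of 70,000. Bastian takes 70,000. The remaining share for the deceased Efua (70,000) is carried to the next generation.
That pool (70,000) is divided at the grandchildren's generation equally among Uzoma and Farrukh: 35,000 each.

Bastian: 70,000; Uzoma: 35,000; Farrukh: 35,000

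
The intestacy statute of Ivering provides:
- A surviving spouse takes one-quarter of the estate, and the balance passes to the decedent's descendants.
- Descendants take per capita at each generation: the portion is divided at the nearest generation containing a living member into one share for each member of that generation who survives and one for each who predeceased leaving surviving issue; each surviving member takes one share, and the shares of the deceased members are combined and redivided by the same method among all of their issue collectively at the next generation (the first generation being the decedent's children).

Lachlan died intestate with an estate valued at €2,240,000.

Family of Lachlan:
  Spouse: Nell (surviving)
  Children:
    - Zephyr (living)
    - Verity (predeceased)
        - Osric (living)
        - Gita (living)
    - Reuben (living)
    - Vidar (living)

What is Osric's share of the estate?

Osric receives €210,000.

Nell takes one-quarter of €2,240,000 = €560,000. The remaining €1,680,000 passes to the descendants.
The descendants' portion (€1,680,000) is divided at the children's generation into 4 shares of €420,000. Zephyr, Reuben, and Vidar each take €420,000. The remaining share for the deceased Verity (€420,000) is carried to the next generation.
That pool (€420,000) is divided at the grandchildren's generation equally among Osric and Gita: €210,000 each.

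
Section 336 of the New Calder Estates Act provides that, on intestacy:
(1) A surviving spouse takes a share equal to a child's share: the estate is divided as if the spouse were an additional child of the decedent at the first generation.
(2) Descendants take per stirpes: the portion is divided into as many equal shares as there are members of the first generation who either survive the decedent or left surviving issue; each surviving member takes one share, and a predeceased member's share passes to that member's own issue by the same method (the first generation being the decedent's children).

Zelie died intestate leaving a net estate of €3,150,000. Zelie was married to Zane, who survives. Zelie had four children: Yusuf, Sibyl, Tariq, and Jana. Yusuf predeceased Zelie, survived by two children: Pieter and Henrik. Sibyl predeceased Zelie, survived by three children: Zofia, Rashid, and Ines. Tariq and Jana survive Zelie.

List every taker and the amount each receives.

Zane: €630,000; Pieter: €315,000; Henrik: €315,000; Zofia: €210,000; Rashid: €210,000; Ines: €210,000; Tariq: €630,000; Jana: €630,000

The spouse counts as an additional share at the children's level, so there are 5 primary shares of €630,000. Zane takes one such share (€630,000).
The children's combined portion (€2,520,000) is divided into 4 shares of €630,000: Tariq and Jana each take €630,000; Yusuf's €630,000 share passes to Yusuf's issue; Sibyl's €630,000 share passes to Sibyl's issue.
Yusuf's share (€630,000) is divided into 2 shares of €315,000: Pieter and Henrik each take €315,000.
Sibyl's share (€630,000) is divided into 3 shares of €210,000: Zofia, Rashid, and Ines each take €210,000.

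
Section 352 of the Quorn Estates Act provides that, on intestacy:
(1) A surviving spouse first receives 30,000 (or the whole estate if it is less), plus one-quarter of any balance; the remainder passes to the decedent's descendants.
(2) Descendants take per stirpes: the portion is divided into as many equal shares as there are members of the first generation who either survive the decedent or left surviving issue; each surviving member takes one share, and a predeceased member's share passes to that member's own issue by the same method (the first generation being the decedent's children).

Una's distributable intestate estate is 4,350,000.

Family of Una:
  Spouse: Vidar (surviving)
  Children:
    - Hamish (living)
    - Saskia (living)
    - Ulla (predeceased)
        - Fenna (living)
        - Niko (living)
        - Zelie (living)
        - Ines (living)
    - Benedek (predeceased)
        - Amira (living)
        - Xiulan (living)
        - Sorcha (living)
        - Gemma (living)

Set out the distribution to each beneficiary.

Vidar first takes 30,000, leaving a balance of 4,320,000. Vidar then takes one-quarter of the balance (1,080,000), for a total of 1,110,000. The remaining 3,240,000 passes to the descendants.
The descendants' portion (3,240,000) is divided into 4 shares of 810,000: Hamish and Saskia each take 810,000; Ulla's 810,000 share passes to Ulla's issue; Benedek's 810,000 share passes to Benedek's issue.
Ulla's share (810,000) is divided into 4 shares of 202,500: Fenna, Niko, Zelie, and Ines each take 202,500.
Benedek's share (810,000) is divided into 4 shares of 202,500: Amira, Xiulan, Sorcha, and Gemma each take 202,500.

Vidar: 1,110,000; Hamish: 810,000; Saskia: 810,000; Fenna: 202,500; Niko: 202,500; Zelie: 202,500; Ines: 202,500; Amira: 202,500; Xiulan: 202,500; Sorcha: 202,500; Gemma: 202,500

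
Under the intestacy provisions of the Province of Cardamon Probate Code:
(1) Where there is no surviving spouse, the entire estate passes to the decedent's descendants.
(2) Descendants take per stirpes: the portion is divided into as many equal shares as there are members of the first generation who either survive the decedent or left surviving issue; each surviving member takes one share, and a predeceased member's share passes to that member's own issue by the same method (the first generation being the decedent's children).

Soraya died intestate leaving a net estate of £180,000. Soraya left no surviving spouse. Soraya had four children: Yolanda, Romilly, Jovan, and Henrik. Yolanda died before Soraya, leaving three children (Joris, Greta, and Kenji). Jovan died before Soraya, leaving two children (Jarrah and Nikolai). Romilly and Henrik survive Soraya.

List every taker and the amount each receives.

Joris: £15,000; Greta: £15,000; Kenji: £15,000; Romilly: £45,000; Jarrah: £22,500; Nikolai: £22,500; Henrik: £45,000

The entire £180,000 passes to the descendants.
That amount (£180,000) is divided into 4 shares of £45,000: Romilly and Henrik each take £45,000; Yolanda's £45,000 share passes to Yolanda's issue; Jovan's £45,000 share passes to Jovan's issue.
Yolanda's share (£45,000) is divided into 3 shares of £15,000: Joris, Greta, and Kenji each take £15,000.
Jovan's share (£45,000) is divided into 2 shares of £22,500: Jarrah and Nikolai each take £22,500.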